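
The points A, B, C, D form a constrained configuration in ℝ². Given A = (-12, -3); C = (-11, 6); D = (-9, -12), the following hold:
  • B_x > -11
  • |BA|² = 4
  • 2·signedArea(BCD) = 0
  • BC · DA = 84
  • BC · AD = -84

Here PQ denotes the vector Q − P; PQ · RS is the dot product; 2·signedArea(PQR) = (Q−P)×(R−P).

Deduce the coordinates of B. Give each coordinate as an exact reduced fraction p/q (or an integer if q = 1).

1. B_x = -10  [2·signedArea(BCD) = 0 ∩ BC · AD = -84]
2. B_y = -3  [2·signedArea(BCD) = 0 ∩ BC · AD = -84]
   → B = (-10, -3)

B = (-10, -3)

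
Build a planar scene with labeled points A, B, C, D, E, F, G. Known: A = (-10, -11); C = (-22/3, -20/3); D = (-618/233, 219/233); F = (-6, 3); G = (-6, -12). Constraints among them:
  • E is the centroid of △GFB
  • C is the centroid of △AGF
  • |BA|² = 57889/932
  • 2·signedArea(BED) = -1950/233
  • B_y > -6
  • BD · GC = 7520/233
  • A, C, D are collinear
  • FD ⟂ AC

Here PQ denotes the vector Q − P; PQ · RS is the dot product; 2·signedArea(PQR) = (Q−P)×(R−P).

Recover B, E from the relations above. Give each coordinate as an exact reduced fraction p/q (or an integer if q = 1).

B = (-1008/233, -2577/466)
E = (-1268/233, -2257/466)

1. B_x = -1008/233  [line 4/3·x + -16/3·y + -5528/233 = 0 ∩ |BA|² = 57889/932]
2. B_y = -2577/466  [line 4/3·x + -16/3·y + -5528/233 = 0 ∩ |BA|² = 57889/932]
   → B = (-1008/233, -2577/466)
3. E_x = -1268/233  [2·signedArea(BED) = -1950/233 ∩ E is the centroid of △GFB]
4. E_y = -2257/466  [2·signedArea(BED) = -1950/233 ∩ E is the centroid of △GFB]
   → E = (-1268/233, -2257/466)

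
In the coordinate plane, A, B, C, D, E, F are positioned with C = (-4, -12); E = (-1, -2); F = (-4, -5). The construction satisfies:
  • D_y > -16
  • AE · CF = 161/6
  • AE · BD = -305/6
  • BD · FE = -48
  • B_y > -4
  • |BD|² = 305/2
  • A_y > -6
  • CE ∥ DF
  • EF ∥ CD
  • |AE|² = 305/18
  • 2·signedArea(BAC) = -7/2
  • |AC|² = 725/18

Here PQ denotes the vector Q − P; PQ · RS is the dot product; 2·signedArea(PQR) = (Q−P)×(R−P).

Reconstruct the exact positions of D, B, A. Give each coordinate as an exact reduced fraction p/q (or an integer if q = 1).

1. D_x = -7  [CE ∥ DF ∩ EF ∥ CD]
2. D_y = -15  [CE ∥ DF ∩ EF ∥ CD]
   → D = (-7, -15)
3. B_x = -5/2  [line -3·x + -3·y + -18 = 0 ∩ |BD|² = 305/2]
4. B_y = -7/2  [line -3·x + -3·y + -18 = 0 ∩ |BD|² = 305/2]
   → B = (-5/2, -7/2)
5. A_x = -5/2  [AE · BD = -305/6 ∩ AE · CF = 161/6]
6. A_y = -35/6  [AE · BD = -305/6 ∩ AE · CF = 161/6]
   → A = (-5/2, -35/6)

A = (-5/2, -35/6)
B = (-5/2, -7/2)
D = (-7, -15)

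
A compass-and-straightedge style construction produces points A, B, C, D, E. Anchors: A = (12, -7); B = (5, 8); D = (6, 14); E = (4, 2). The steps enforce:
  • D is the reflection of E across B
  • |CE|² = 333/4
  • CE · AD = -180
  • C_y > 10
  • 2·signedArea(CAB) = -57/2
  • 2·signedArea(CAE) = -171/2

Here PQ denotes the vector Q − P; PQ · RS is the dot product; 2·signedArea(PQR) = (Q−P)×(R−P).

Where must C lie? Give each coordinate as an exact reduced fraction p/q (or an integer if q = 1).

1. C_x = 11/2  [2·signedArea(CAB) = -57/2 ∩ 2·signedArea(CAE) = -171/2]
2. C_y = 11  [2·signedArea(CAB) = -57/2 ∩ 2·signedArea(CAE) = -171/2]
   → C = (11/2, 11)

C = (11/2, 11)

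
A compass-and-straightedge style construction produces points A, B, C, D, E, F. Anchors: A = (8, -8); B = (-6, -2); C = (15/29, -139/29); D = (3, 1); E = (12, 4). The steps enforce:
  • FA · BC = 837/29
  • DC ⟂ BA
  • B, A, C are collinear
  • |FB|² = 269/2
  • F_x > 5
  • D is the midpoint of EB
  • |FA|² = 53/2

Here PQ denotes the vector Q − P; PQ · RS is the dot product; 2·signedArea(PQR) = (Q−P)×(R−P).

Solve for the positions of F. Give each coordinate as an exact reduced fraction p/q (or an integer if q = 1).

F = (11/2, -7/2)

1. F_x = 11/2  [line -189/29·x + 81/29·y + 1323/29 = 0 ∩ |FA|² = 53/2]
2. F_y = -7/2  [line -189/29·x + 81/29·y + 1323/29 = 0 ∩ |FA|² = 53/2]
   → F = (11/2, -7/2)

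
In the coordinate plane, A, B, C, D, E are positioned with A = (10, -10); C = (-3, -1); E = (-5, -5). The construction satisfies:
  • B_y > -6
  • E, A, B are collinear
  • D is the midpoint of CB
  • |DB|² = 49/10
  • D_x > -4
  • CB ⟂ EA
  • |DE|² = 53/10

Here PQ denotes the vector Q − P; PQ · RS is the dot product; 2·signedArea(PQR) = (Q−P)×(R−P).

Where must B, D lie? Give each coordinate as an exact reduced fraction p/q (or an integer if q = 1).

1. B_x = -22/5  [E, A, B are collinear ∩ CB ⟂ EA]
2. B_y = -26/5  [E, A, B are collinear ∩ CB ⟂ EA]
   → B = (-22/5, -26/5)
3. D_x = -37/10  [D is the midpoint of CB]
4. D_y = -31/10  [D is the midpoint of CB]
   → D = (-37/10, -31/10)

B = (-22/5, -26/5)
D = (-37/10, -31/10)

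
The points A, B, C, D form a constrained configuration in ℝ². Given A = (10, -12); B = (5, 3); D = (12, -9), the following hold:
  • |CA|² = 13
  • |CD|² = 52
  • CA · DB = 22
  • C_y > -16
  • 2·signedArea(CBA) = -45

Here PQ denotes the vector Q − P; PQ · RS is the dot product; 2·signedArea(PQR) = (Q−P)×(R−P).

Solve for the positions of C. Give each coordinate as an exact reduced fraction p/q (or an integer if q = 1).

1. C_x = 8  [CA · DB = 22 ∩ 2·signedArea(CBA) = -45]
2. C_y = -15  [CA · DB = 22 ∩ 2·signedArea(CBA) = -45]
   → C = (8, -15)

C = (8, -15)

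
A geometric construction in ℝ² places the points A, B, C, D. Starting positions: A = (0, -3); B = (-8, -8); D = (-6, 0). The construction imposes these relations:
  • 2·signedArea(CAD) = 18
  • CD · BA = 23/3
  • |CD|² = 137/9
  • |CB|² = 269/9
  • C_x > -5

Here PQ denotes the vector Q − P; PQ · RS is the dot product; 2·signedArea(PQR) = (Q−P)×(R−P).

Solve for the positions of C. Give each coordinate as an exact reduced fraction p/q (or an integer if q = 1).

1. C_x = -14/3  [2·signedArea(CAD) = 18 ∩ CD · BA = 23/3]
2. C_y = -11/3  [2·signedArea(CAD) = 18 ∩ CD · BA = 23/3]
   → C = (-14/3, -11/3)

C = (-14/3, -11/3)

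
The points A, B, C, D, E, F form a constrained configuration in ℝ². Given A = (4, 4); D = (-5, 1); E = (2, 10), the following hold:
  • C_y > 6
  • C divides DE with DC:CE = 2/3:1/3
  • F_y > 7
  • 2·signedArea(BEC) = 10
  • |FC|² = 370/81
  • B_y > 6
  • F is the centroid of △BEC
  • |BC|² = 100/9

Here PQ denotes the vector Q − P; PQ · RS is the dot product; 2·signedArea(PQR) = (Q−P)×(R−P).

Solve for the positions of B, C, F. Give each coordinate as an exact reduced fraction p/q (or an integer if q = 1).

B = (3, 7)
C = (-1/3, 7)
F = (14/9, 8)

1. C_x = -1/3  [C divides DE with DC:CE = 2/3:1/3]
2. C_y = 7  [C divides DE with DC:CE = 2/3:1/3]
   → C = (-1/3, 7)
3. B_x = 3  [line 3·x + -7/3·y + 22/3 = 0 ∩ |BC|² = 100/9]
4. B_y = 7  [line 3·x + -7/3·y + 22/3 = 0 ∩ |BC|² = 100/9]
   → B = (3, 7)
5. F_x = 14/9  [F is the centroid of △BEC]
6. F_y = 8  [F is the centroid of △BEC]
   → F = (14/9, 8)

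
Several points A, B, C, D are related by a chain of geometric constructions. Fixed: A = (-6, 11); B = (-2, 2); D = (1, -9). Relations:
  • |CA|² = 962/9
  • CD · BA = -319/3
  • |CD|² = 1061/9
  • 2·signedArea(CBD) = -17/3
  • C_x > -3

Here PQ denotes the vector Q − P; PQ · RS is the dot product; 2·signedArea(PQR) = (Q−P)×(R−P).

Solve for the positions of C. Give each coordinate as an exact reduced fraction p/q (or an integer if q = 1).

1. C_x = -7/3  [2·signedArea(CBD) = -17/3 ∩ CD · BA = -319/3]
2. C_y = 4/3  [2·signedArea(CBD) = -17/3 ∩ CD · BA = -319/3]
   → C = (-7/3, 4/3)

C = (-7/3, 4/3)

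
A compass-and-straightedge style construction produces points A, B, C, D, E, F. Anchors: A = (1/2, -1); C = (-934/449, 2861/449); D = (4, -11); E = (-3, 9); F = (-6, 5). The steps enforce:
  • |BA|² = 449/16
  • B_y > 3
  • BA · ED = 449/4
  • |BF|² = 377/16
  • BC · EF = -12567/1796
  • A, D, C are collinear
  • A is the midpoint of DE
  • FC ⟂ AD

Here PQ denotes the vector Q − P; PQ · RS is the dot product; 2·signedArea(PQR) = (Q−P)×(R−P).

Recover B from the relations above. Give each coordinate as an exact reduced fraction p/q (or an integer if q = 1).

1. B_x = -5/4  [BC · EF = -12567/1796 ∩ BA · ED = 449/4]
2. B_y = 4  [BC · EF = -12567/1796 ∩ BA · ED = 449/4]
   → B = (-5/4, 4)

B = (-5/4, 4)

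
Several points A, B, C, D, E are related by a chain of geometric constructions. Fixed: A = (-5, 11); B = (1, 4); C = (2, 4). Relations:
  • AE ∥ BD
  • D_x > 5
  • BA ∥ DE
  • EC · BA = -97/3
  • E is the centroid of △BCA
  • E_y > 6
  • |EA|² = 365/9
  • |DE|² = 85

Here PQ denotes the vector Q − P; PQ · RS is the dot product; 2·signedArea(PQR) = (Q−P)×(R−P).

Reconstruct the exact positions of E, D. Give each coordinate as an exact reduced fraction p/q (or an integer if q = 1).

1. E_x = -2/3  [E is the centroid of △BCA]
2. E_y = 19/3  [E is the centroid of △BCA]
   → E = (-2/3, 19/3)
3. D_x = 16/3  [BA ∥ DE ∩ AE ∥ BD]
4. D_y = -2/3  [BA ∥ DE ∩ AE ∥ BD]
   → D = (16/3, -2/3)

D = (16/3, -2/3)
E = (-2/3, 19/3)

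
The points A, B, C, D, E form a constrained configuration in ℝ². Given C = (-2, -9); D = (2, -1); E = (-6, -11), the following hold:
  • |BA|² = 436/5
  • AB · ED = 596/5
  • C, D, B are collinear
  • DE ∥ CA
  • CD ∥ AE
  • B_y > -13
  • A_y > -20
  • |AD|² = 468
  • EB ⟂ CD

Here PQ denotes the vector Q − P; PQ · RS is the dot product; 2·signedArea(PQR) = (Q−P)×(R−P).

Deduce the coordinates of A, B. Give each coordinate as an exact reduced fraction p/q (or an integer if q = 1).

A = (-10, -19)
B = (-18/5, -61/5)

1. A_x = -10  [CD ∥ AE ∩ DE ∥ CA]
2. A_y = -19  [CD ∥ AE ∩ DE ∥ CA]
   → A = (-10, -19)
3. B_x = -18/5  [C, D, B are collinear ∩ EB ⟂ CD]
4. B_y = -61/5  [C, D, B are collinear ∩ EB ⟂ CD]
   → B = (-18/5, -61/5)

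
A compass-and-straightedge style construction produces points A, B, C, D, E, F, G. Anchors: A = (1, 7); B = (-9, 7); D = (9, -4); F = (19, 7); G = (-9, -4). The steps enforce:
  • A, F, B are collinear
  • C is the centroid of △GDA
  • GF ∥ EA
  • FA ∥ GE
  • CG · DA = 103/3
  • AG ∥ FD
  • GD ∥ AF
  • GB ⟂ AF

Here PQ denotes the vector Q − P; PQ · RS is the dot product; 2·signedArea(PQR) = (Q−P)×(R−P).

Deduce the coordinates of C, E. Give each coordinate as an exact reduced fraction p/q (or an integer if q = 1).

C = (1/3, -1/3)
E = (-27, -4)

1. C_x = 1/3  [C is the centroid of △GDA]
2. C_y = -1/3  [C is the centroid of △GDA]
   → C = (1/3, -1/3)
3. E_x = -27  [GF ∥ EA ∩ FA ∥ GE]
4. E_y = -4  [GF ∥ EA ∩ FA ∥ GE]
   → E = (-27, -4)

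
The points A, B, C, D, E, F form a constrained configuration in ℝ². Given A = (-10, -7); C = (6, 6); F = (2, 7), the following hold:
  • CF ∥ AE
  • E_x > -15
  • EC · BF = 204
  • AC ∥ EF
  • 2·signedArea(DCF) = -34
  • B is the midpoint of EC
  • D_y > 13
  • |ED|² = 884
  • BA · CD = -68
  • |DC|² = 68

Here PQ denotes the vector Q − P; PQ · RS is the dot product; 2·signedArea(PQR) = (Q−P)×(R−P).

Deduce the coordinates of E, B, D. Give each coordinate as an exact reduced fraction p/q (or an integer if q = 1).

B = (-4, 0)
D = (8, 14)
E = (-14, -6)

1. E_x = -14  [AC ∥ EF ∩ CF ∥ AE]
2. E_y = -6  [AC ∥ EF ∩ CF ∥ AE]
   → E = (-14, -6)
3. B_x = -4  [B is the midpoint of EC]
4. B_y = 0  [B is the midpoint of EC]
   → B = (-4, 0)
5. D_x = 8  [2·signedArea(DCF) = -34 ∩ BA · CD = -68]
6. D_y = 14  [2·signedArea(DCF) = -34 ∩ BA · CD = -68]
   → D = (8, 14)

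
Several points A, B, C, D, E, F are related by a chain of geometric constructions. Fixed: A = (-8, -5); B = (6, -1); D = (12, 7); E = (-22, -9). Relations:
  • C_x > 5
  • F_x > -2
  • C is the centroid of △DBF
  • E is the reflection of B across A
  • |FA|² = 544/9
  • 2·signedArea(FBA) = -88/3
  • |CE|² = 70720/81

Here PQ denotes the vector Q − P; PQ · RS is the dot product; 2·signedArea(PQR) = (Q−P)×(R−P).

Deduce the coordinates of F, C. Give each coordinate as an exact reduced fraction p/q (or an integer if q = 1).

C = (50/9, 5/3)
F = (-4/3, -1)

1. F_x = -4/3  [line 4·x + -14·y + -26/3 = 0 ∩ |FA|² = 544/9]
2. F_y = -1  [line 4·x + -14·y + -26/3 = 0 ∩ |FA|² = 544/9]
   → F = (-4/3, -1)
3. C_x = 50/9  [C is the centroid of △DBF]
4. C_y = 5/3  [C is the centroid of △DBF]
   → C = (50/9, 5/3)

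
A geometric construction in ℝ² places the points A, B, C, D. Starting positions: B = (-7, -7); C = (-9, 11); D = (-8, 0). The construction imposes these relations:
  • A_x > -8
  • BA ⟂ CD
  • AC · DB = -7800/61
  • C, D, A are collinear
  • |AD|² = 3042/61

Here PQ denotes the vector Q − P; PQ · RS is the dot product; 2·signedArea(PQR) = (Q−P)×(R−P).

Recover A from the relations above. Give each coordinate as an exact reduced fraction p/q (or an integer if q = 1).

1. A_x = -449/61  [C, D, A are collinear ∩ BA ⟂ CD]
2. A_y = -429/61  [C, D, A are collinear ∩ BA ⟂ CD]
   → A = (-449/61, -429/61)

A = (-449/61, -429/61)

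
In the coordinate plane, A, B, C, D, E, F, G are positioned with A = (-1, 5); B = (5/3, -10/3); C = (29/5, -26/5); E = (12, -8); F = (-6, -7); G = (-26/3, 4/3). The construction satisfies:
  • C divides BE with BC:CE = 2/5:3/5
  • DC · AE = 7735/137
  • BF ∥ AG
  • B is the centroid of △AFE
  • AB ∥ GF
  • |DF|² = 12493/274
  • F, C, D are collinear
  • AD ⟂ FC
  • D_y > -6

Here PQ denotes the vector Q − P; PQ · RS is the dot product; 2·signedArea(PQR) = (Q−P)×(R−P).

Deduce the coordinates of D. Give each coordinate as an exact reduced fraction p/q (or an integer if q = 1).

D = (185/274, -1639/274)

1. D_x = 185/274  [F, C, D are collinear ∩ AD ⟂ FC]
2. D_y = -1639/274  [F, C, D are collinear ∩ AD ⟂ FC]
   → D = (185/274, -1639/274)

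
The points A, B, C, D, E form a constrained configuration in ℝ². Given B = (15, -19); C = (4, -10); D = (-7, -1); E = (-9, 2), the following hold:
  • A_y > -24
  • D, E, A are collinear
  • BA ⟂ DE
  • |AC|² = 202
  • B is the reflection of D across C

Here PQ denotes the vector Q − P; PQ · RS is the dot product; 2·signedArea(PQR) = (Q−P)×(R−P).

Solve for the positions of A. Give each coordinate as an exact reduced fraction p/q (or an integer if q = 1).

1. A_x = 105/13  [D, E, A are collinear ∩ BA ⟂ DE]
2. A_y = -307/13  [D, E, A are collinear ∩ BA ⟂ DE]
   → A = (105/13, -307/13)

A = (105/13, -307/13)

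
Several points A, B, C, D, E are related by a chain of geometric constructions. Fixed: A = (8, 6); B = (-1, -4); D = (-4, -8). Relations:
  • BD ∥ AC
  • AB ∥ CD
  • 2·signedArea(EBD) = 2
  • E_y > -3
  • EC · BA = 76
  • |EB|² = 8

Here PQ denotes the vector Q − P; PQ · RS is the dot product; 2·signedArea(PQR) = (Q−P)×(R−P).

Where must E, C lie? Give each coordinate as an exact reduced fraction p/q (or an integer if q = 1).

1. E_x = 1  [line 4·x + -3·y + -10 = 0 ∩ |EB|² = 8]
2. E_y = -2  [line 4·x + -3·y + -10 = 0 ∩ |EB|² = 8]
   → E = (1, -2)
3. C_x = 5  [EC · BA = 76 ∩ AB ∥ CD]
4. C_y = 2  [EC · BA = 76 ∩ AB ∥ CD]
   → C = (5, 2)

C = (5, 2)
E = (1, -2)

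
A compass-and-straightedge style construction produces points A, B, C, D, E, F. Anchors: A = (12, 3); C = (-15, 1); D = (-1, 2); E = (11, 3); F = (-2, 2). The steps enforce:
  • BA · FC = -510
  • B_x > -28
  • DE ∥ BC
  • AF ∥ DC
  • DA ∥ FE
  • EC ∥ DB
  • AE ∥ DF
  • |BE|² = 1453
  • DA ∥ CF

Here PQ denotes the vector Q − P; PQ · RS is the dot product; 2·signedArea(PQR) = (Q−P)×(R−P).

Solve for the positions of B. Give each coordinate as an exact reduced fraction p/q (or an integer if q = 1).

1. B_x = -27  [DE ∥ BC ∩ EC ∥ DB]
2. B_y = 0  [DE ∥ BC ∩ EC ∥ DB]
   → B = (-27, 0)

B = (-27, 0)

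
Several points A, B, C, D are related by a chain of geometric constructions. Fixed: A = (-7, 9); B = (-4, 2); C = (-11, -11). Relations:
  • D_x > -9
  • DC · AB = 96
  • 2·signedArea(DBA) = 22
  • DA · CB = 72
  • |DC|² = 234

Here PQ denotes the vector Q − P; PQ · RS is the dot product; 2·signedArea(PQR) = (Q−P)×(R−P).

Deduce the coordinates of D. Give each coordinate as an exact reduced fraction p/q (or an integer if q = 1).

1. D_x = -8  [DA · CB = 72 ∩ 2·signedArea(DBA) = 22]
2. D_y = 4  [DA · CB = 72 ∩ 2·signedArea(DBA) = 22]
   → D = (-8, 4)

D = (-8, 4)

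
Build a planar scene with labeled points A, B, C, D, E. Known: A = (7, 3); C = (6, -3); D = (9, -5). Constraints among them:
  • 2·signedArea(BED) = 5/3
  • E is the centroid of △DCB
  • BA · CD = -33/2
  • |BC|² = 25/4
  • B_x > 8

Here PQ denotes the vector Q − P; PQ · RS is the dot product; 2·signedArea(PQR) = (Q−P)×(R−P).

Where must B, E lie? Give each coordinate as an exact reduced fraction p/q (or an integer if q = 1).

B = (17/2, -3)
E = (47/6, -11/3)

1. B_x = 17/2  [line -3·x + 2·y + 63/2 = 0 ∩ |BC|² = 25/4]
2. B_y = -3  [line -3·x + 2·y + 63/2 = 0 ∩ |BC|² = 25/4]
   → B = (17/2, -3)
3. E_x = 47/6  [E is the centroid of △DCB]
4. E_y = -11/3  [E is the centroid of △DCB]
   → E = (47/6, -11/3)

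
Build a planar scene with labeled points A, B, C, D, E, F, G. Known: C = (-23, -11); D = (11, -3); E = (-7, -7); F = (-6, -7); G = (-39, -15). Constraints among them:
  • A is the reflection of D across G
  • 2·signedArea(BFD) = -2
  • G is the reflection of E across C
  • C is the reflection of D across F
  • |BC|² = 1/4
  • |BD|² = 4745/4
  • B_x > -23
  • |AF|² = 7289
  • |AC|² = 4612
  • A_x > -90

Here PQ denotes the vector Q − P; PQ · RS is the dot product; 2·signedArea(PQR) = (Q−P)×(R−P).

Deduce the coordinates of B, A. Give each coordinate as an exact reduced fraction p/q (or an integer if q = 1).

1. B_x = -45/2  [line -4·x + 17·y + 97 = 0 ∩ |BC|² = 1/4]
2. B_y = -11  [line -4·x + 17·y + 97 = 0 ∩ |BC|² = 1/4]
   → B = (-45/2, -11)
3. A_x = -89  [A is the reflection of D across G]
4. A_y = -27  [A is the reflection of D across G]
   → A = (-89, -27)

A = (-89, -27)
B = (-45/2, -11)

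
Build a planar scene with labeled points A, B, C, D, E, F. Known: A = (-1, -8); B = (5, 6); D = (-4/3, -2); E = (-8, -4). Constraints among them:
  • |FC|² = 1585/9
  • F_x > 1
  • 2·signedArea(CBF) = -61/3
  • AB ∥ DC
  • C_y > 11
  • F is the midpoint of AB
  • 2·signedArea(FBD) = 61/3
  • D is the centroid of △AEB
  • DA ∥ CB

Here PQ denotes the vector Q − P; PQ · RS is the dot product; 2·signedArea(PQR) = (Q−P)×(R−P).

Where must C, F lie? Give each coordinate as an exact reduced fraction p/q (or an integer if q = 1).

C = (14/3, 12)
F = (2, -1)

1. C_x = 14/3  [DA ∥ CB ∩ AB ∥ DC]
2. C_y = 12  [DA ∥ CB ∩ AB ∥ DC]
   → C = (14/3, 12)
3. F_x = 2  [F is the midpoint of AB]
4. F_y = -1  [F is the midpoint of AB]
   → F = (2, -1)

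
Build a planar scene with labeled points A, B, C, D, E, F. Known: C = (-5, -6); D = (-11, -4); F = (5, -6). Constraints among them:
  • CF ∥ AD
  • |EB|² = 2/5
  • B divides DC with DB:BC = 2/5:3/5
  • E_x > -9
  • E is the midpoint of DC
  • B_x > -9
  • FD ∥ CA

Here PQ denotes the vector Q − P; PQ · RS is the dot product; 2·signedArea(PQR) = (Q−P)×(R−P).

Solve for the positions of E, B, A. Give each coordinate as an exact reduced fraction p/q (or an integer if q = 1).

A = (-21, -4)
B = (-43/5, -24/5)
E = (-8, -5)

1. E_x = -8  [E is the midpoint of DC]
2. E_y = -5  [E is the midpoint of DC]
   → E = (-8, -5)
3. B_x = -43/5  [B divides DC with DB:BC = 2/5:3/5]
4. B_y = -24/5  [B divides DC with DB:BC = 2/5:3/5]
   → B = (-43/5, -24/5)
5. A_x = -21  [CF ∥ AD ∩ FD ∥ CA]
6. A_y = -4  [CF ∥ AD ∩ FD ∥ CA]
   → A = (-21, -4)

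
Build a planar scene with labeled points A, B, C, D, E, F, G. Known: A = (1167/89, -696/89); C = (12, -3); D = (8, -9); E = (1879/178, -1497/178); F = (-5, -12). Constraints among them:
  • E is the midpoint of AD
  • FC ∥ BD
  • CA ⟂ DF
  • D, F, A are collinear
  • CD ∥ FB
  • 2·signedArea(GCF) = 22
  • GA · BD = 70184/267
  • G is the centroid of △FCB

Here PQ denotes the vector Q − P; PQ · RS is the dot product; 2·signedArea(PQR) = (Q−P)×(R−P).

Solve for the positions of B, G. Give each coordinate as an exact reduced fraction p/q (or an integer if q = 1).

B = (-9, -18)
G = (-2/3, -11)

1. B_x = -9  [FC ∥ BD ∩ CD ∥ FB]
2. B_y = -18  [FC ∥ BD ∩ CD ∥ FB]
   → B = (-9, -18)
3. G_x = -2/3  [G is the centroid of △FCB]
4. G_y = -11  [G is the centroid of △FCB]
   → G = (-2/3, -11)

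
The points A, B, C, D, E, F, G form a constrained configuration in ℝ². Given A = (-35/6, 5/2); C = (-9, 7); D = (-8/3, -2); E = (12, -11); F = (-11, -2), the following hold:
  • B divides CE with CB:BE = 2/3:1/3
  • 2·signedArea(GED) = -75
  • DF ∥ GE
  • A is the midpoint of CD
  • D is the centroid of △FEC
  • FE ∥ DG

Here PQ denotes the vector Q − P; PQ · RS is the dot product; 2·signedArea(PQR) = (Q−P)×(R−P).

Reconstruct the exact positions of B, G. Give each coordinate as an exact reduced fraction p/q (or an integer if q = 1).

B = (5, -5)
G = (61/3, -11)

1. B_x = 5  [B divides CE with CB:BE = 2/3:1/3]
2. B_y = -5  [B divides CE with CB:BE = 2/3:1/3]
   → B = (5, -5)
3. G_x = 61/3  [DF ∥ GE ∩ FE ∥ DG]
4. G_y = -11  [DF ∥ GE ∩ FE ∥ DG]
   → G = (61/3, -11)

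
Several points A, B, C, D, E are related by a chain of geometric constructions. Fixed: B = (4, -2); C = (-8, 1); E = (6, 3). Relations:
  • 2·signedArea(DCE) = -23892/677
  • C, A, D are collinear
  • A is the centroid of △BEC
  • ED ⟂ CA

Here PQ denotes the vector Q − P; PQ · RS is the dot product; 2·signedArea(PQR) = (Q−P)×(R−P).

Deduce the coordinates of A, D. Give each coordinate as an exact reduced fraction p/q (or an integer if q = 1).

1. A_x = 2/3  [A is the centroid of △BEC]
2. A_y = 2/3  [A is the centroid of △BEC]
   → A = (2/3, 2/3)
3. D_x = 3996/677  [C, A, D are collinear ∩ ED ⟂ CA]
4. D_y = 315/677  [C, A, D are collinear ∩ ED ⟂ CA]
   → D = (3996/677, 315/677)

A = (2/3, 2/3)
D = (3996/677, 315/677)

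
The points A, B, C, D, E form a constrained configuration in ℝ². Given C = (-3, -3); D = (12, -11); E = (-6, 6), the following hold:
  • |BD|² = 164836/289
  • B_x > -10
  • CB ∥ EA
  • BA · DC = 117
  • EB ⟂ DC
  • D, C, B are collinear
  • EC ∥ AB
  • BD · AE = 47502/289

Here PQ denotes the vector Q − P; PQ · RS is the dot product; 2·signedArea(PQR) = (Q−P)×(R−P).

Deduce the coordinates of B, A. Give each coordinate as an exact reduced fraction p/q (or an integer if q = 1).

1. B_x = -2622/289  [D, C, B are collinear ∩ EB ⟂ DC]
2. B_y = 69/289  [D, C, B are collinear ∩ EB ⟂ DC]
   → B = (-2622/289, 69/289)
3. A_x = -3489/289  [EC ∥ AB ∩ CB ∥ EA]
4. A_y = 2670/289  [EC ∥ AB ∩ CB ∥ EA]
   → A = (-3489/289, 2670/289)

A = (-3489/289, 2670/289)
B = (-2622/289, 69/289)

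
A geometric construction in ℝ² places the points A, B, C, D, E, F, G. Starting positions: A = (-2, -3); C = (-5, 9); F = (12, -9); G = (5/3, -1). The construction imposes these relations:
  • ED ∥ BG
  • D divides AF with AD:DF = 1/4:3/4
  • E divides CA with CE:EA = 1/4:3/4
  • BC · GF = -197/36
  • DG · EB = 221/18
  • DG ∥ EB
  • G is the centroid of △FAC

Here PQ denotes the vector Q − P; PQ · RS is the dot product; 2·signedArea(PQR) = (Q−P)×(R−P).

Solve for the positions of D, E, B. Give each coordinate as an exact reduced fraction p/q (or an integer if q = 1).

1. D_x = 3/2  [D divides AF with AD:DF = 1/4:3/4]
2. D_y = -9/2  [D divides AF with AD:DF = 1/4:3/4]
   → D = (3/2, -9/2)
3. E_x = -17/4  [E divides CA with CE:EA = 1/4:3/4]
4. E_y = 6  [E divides CA with CE:EA = 1/4:3/4]
   → E = (-17/4, 6)
5. B_x = -49/12  [ED ∥ BG ∩ DG ∥ EB]
6. B_y = 19/2  [ED ∥ BG ∩ DG ∥ EB]
   → B = (-49/12, 19/2)

B = (-49/12, 19/2)
D = (3/2, -9/2)
E = (-17/4, 6)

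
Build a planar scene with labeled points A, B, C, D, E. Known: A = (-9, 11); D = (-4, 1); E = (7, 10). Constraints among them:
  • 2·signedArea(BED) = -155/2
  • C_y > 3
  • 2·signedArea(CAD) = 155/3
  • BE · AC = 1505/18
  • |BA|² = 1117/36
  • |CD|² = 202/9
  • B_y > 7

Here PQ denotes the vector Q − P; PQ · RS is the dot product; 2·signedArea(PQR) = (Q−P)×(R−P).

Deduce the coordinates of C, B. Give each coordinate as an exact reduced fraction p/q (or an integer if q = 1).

1. C_x = -1/3  [line 10·x + 5·y + -50/3 = 0 ∩ |CD|² = 202/9]
2. C_y = 4  [line 10·x + 5·y + -50/3 = 0 ∩ |CD|² = 202/9]
   → C = (-1/3, 4)
3. B_x = -14/3  [2·signedArea(BED) = -155/2 ∩ BE · AC = 1505/18]
4. B_y = 15/2  [2·signedArea(BED) = -155/2 ∩ BE · AC = 1505/18]
   → B = (-14/3, 15/2)

B = (-14/3, 15/2)
C = (-1/3, 4)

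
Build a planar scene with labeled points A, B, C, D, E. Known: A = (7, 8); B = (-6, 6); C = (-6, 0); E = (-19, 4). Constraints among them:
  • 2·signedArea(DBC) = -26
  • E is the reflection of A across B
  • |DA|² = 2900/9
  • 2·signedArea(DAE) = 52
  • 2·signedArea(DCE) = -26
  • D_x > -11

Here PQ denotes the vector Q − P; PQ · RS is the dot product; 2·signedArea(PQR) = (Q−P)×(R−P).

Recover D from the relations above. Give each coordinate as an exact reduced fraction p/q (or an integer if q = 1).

D = (-31/3, 10/3)

1. D_x = -31/3  [2·signedArea(DCE) = -26 ∩ 2·signedArea(DBC) = -26]
2. D_y = 10/3  [2·signedArea(DCE) = -26 ∩ 2·signedArea(DBC) = -26]
   → D = (-31/3, 10/3)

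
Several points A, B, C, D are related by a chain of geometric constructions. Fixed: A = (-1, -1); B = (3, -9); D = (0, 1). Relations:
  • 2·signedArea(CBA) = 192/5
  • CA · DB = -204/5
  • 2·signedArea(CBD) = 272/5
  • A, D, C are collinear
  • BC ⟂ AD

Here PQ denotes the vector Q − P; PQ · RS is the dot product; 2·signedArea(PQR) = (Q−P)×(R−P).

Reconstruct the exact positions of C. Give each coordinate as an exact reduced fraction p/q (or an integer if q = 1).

1. C_x = -17/5  [A, D, C are collinear ∩ BC ⟂ AD]
2. C_y = -29/5  [A, D, C are collinear ∩ BC ⟂ AD]
   → C = (-17/5, -29/5)

C = (-17/5, -29/5)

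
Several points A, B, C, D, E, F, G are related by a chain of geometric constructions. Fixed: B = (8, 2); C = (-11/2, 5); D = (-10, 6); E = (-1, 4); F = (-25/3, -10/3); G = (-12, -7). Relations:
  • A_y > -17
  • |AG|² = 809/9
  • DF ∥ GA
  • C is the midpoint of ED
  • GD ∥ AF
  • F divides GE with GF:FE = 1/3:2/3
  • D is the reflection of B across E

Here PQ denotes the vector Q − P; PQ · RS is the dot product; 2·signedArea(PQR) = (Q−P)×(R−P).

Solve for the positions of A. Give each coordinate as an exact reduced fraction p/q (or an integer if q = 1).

A = (-31/3, -49/3)

1. A_x = -31/3  [GD ∥ AF ∩ DF ∥ GA]
2. A_y = -49/3  [GD ∥ AF ∩ DF ∥ GA]
   → A = (-31/3, -49/3)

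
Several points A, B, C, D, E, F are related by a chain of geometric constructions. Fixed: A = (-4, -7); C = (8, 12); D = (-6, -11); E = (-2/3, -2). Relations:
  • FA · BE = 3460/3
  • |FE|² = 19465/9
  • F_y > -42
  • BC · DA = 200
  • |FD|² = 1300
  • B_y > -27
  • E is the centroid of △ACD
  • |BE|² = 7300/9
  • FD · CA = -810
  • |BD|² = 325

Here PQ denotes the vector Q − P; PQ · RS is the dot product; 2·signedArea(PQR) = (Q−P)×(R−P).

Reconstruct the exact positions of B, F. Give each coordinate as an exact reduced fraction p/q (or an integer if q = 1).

1. B_x = -16  [line -2·x + -4·y + -136 = 0 ∩ |BD|² = 325]
2. B_y = -26  [line -2·x + -4·y + -136 = 0 ∩ |BD|² = 325]
   → B = (-16, -26)
3. F_x = -26  [FD · CA = -810 ∩ FA · BE = 3460/3]
4. F_y = -41  [FD · CA = -810 ∩ FA · BE = 3460/3]
   → F = (-26, -41)

B = (-16, -26)
F = (-26, -41)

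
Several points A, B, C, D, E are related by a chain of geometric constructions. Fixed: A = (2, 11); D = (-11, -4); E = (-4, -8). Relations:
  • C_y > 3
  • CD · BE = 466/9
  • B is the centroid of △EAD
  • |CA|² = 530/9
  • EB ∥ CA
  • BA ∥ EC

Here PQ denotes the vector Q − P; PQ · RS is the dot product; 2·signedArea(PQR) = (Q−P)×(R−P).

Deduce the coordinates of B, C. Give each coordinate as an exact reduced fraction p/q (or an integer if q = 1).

B = (-13/3, -1/3)
C = (7/3, 10/3)

1. B_x = -13/3  [B is the centroid of △EAD]
2. B_y = -1/3  [B is the centroid of △EAD]
   → B = (-13/3, -1/3)
3. C_x = 7/3  [EB ∥ CA ∩ BA ∥ EC]
4. C_y = 10/3  [EB ∥ CA ∩ BA ∥ EC]
   → C = (7/3, 10/3)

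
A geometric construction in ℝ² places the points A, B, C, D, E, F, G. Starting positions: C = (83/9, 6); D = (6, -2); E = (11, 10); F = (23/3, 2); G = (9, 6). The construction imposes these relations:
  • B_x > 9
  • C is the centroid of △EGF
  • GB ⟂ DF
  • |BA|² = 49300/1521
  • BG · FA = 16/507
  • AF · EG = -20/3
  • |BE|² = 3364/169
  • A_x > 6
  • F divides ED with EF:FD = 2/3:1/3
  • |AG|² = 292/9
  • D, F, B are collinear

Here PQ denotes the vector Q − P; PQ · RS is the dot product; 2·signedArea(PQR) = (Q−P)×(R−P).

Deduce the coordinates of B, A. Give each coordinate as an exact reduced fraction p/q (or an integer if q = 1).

1. B_x = 1569/169  [D, F, B are collinear ∩ GB ⟂ DF]
2. B_y = 994/169  [D, F, B are collinear ∩ GB ⟂ DF]
   → B = (1569/169, 994/169)
3. A_x = 7  [AF · EG = -20/3 ∩ BG · FA = 16/507]
4. A_y = 2/3  [AF · EG = -20/3 ∩ BG · FA = 16/507]
   → A = (7, 2/3)

A = (7, 2/3)
B = (1569/169, 994/169)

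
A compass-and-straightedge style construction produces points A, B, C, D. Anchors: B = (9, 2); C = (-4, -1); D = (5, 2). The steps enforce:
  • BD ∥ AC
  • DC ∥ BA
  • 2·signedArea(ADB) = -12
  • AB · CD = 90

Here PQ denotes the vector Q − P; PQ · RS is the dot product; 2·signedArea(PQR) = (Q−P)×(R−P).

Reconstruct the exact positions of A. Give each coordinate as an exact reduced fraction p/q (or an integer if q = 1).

A = (0, -1)

1. A_x = 0  [BD ∥ AC ∩ DC ∥ BA]
2. A_y = -1  [BD ∥ AC ∩ DC ∥ BA]
   → A = (0, -1)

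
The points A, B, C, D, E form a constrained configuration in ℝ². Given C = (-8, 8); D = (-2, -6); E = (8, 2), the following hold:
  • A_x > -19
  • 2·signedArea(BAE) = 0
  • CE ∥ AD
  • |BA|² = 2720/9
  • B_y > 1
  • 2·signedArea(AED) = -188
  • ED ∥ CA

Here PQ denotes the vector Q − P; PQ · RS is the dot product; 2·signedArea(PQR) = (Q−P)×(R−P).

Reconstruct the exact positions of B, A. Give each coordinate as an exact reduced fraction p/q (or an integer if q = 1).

A = (-18, 0)
B = (-2/3, 4/3)

1. A_x = -18  [CE ∥ AD ∩ ED ∥ CA]
2. A_y = 0  [CE ∥ AD ∩ ED ∥ CA]
   → A = (-18, 0)
3. B_x = -2/3  [line -2·x + 26·y + -36 = 0 ∩ |BA|² = 2720/9]
4. B_y = 4/3  [line -2·x + 26·y + -36 = 0 ∩ |BA|² = 2720/9]
   → B = (-2/3, 4/3)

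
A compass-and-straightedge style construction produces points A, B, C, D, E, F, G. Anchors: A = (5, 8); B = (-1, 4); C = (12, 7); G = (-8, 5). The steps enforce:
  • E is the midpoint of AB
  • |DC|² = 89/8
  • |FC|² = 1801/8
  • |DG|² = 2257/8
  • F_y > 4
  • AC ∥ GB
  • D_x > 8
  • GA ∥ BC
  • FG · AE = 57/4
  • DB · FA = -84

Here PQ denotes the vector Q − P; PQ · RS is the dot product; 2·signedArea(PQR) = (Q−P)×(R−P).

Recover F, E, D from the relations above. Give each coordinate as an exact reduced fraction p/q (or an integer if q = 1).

D = (35/4, 25/4)
E = (2, 6)
F = (-11/4, 17/4)

1. E_x = 2  [E is the midpoint of AB]
2. E_y = 6  [E is the midpoint of AB]
   → E = (2, 6)
3. F_x = -11/4  [line 3·x + 2·y + -1/4 = 0 ∩ |FC|² = 1801/8]
4. F_y = 17/4  [line 3·x + 2·y + -1/4 = 0 ∩ |FC|² = 1801/8]
   → F = (-11/4, 17/4)
5. D_x = 35/4  [line -31/4·x + -15/4·y + 365/4 = 0 ∩ |DG|² = 2257/8]
6. D_y = 25/4  [line -31/4·x + -15/4·y + 365/4 = 0 ∩ |DG|² = 2257/8]
   → D = (35/4, 25/4)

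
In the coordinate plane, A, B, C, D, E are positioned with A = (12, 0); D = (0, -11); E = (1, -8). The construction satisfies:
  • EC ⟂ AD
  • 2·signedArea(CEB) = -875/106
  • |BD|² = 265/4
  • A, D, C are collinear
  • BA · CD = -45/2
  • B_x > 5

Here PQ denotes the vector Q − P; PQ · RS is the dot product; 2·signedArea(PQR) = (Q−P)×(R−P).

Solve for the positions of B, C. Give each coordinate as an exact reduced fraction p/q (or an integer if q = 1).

1. C_x = 108/53  [A, D, C are collinear ∩ EC ⟂ AD]
2. C_y = -484/53  [A, D, C are collinear ∩ EC ⟂ AD]
   → C = (108/53, -484/53)
3. B_x = 6  [line 108/53·x + 99/53·y + -207/106 = 0 ∩ |BD|² = 265/4]
4. B_y = -11/2  [line 108/53·x + 99/53·y + -207/106 = 0 ∩ |BD|² = 265/4]
   → B = (6, -11/2)

B = (6, -11/2)
C = (108/53, -484/53)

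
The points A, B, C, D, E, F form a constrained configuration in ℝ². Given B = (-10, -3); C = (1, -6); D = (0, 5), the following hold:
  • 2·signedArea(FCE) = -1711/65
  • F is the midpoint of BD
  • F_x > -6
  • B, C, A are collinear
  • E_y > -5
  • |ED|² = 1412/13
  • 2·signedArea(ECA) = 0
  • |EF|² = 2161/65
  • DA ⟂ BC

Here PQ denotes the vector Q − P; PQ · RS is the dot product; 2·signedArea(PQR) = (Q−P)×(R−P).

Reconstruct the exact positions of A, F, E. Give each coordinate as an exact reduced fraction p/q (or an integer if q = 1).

A = (-177/65, -324/65)
E = (-254/65, -303/65)
F = (-5, 1)

1. A_x = -177/65  [B, C, A are collinear ∩ DA ⟂ BC]
2. A_y = -324/65  [B, C, A are collinear ∩ DA ⟂ BC]
   → A = (-177/65, -324/65)
3. F_x = -5  [F is the midpoint of BD]
4. F_y = 1  [F is the midpoint of BD]
   → F = (-5, 1)
5. E_x = -254/65  [2·signedArea(ECA) = 0 ∩ 2·signedArea(FCE) = -1711/65]
6. E_y = -303/65  [2·signedArea(ECA) = 0 ∩ 2·signedArea(FCE) = -1711/65]
   → E = (-254/65, -303/65)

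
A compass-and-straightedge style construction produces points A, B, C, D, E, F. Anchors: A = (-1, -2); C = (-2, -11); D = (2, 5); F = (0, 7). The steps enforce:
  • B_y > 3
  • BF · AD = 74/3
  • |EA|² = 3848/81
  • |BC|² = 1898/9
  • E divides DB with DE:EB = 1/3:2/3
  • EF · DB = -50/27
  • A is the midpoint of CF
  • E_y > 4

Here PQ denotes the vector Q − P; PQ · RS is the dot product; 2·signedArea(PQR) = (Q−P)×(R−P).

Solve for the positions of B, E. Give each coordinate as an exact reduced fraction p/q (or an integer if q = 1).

1. B_x = 1/3  [line -3·x + -7·y + 73/3 = 0 ∩ |BC|² = 1898/9]
2. B_y = 10/3  [line -3·x + -7·y + 73/3 = 0 ∩ |BC|² = 1898/9]
   → B = (1/3, 10/3)
3. E_x = 13/9  [E divides DB with DE:EB = 1/3:2/3]
4. E_y = 40/9  [E divides DB with DE:EB = 1/3:2/3]
   → E = (13/9, 40/9)

B = (1/3, 10/3)
E = (13/9, 40/9)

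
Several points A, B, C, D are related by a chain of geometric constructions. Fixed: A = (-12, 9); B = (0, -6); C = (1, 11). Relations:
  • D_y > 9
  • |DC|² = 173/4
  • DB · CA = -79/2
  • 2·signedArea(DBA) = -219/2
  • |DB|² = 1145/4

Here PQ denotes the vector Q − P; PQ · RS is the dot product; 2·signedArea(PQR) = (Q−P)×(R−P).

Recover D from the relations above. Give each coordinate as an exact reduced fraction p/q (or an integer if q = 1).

D = (-11/2, 10)

1. D_x = -11/2  [2·signedArea(DBA) = -219/2 ∩ DB · CA = -79/2]
2. D_y = 10  [2·signedArea(DBA) = -219/2 ∩ DB · CA = -79/2]
   → D = (-11/2, 10)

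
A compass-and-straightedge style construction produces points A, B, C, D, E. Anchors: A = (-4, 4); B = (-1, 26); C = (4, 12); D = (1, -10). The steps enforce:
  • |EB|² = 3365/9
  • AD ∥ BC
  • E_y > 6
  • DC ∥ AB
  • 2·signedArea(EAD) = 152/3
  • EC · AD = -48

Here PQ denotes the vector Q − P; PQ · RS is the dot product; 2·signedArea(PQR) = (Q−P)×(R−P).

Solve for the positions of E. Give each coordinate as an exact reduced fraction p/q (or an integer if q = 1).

1. E_x = -4/3  [2·signedArea(EAD) = 152/3 ∩ EC · AD = -48]
2. E_y = 20/3  [2·signedArea(EAD) = 152/3 ∩ EC · AD = -48]
   → E = (-4/3, 20/3)

E = (-4/3, 20/3)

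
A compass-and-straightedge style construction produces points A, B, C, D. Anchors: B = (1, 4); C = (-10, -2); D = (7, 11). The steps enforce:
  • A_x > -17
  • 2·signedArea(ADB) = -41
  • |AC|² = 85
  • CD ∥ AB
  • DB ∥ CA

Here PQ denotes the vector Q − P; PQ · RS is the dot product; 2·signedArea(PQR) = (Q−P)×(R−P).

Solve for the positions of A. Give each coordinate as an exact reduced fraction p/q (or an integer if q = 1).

1. A_x = -16  [CD ∥ AB ∩ DB ∥ CA]
2. A_y = -9  [CD ∥ AB ∩ DB ∥ CA]
   → A = (-16, -9)

A = (-16, -9)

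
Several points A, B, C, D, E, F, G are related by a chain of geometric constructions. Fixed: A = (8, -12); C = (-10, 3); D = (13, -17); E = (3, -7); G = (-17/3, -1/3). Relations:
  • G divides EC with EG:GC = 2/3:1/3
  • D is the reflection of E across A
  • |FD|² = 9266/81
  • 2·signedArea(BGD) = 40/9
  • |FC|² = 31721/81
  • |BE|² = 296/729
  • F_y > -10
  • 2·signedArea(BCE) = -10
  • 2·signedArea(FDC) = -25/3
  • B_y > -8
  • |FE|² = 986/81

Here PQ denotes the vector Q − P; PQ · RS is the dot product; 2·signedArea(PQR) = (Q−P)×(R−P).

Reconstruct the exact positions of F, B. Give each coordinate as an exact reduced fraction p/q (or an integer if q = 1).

B = (67/27, -199/27)
F = (46/9, -88/9)

1. F_x = 46/9  [line -20·x + -23·y + -368/3 = 0 ∩ |FD|² = 9266/81]
2. F_y = -88/9  [line -20·x + -23·y + -368/3 = 0 ∩ |FD|² = 9266/81]
   → F = (46/9, -88/9)
3. B_x = 67/27  [2·signedArea(BCE) = -10 ∩ 2·signedArea(BGD) = 40/9]
4. B_y = -199/27  [2·signedArea(BCE) = -10 ∩ 2·signedArea(BGD) = 40/9]
   → B = (67/27, -199/27)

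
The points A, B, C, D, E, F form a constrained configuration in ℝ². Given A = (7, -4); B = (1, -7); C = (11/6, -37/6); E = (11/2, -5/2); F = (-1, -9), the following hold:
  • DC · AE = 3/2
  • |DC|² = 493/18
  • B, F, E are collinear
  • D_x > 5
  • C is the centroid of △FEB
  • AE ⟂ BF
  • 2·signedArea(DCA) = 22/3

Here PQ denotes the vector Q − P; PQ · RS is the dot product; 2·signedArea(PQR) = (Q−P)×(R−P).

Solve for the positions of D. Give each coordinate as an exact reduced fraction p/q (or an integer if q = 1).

D = (6, -3)

1. D_x = 6  [2·signedArea(DCA) = 22/3 ∩ DC · AE = 3/2]
2. D_y = -3  [2·signedArea(DCA) = 22/3 ∩ DC · AE = 3/2]
   → D = (6, -3)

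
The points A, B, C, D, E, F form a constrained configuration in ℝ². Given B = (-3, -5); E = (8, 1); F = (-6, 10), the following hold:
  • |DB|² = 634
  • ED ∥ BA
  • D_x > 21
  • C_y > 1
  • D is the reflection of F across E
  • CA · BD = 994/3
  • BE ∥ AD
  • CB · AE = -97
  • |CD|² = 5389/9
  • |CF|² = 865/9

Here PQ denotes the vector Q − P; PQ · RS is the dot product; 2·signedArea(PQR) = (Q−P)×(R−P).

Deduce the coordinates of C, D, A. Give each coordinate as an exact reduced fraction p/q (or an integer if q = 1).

1. D_x = 22  [D is the reflection of F across E]
2. D_y = -8  [D is the reflection of F across E]
   → D = (22, -8)
3. A_x = 11  [BE ∥ AD ∩ ED ∥ BA]
4. A_y = -14  [BE ∥ AD ∩ ED ∥ BA]
   → A = (11, -14)
5. C_x = -1/3  [CA · BD = 994/3 ∩ CB · AE = -97]
6. C_y = 2  [CA · BD = 994/3 ∩ CB · AE = -97]
   → C = (-1/3, 2)

A = (11, -14)
C = (-1/3, 2)
D = (22, -8)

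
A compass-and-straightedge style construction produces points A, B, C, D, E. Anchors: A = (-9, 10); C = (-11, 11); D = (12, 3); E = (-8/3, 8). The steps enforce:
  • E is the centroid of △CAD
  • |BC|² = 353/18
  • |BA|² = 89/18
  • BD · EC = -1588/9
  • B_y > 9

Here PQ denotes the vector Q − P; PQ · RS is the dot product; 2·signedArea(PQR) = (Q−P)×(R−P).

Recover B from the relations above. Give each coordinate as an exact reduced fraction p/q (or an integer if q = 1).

B = (-41/6, 19/2)

1. B_x = -41/6  [line 25/3·x + -3·y + 769/9 = 0 ∩ |BC|² = 353/18]
2. B_y = 19/2  [line 25/3·x + -3·y + 769/9 = 0 ∩ |BC|² = 353/18]
   → B = (-41/6, 19/2)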